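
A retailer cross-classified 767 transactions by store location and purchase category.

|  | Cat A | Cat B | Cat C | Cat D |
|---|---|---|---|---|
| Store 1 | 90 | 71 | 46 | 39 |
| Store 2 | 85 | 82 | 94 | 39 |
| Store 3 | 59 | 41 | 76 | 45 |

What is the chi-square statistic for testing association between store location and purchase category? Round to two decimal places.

26.44

Row totals: 246, 300, 221. Column totals: 234, 194, 216, 123. Grand total N = 767.
Expected counts (row total × column total / N):
  Store 1, Cat A: 246×234/767 = 75.0508
  Store 1, Cat B: 246×194/767 = 62.2216
  Store 1, Cat C: 246×216/767 = 69.2777
  Store 1, Cat D: 246×123/767 = 39.4498
  Store 2, Cat A: 300×234/767 = 91.5254
  Store 2, Cat B: 300×194/767 = 75.8801
  Store 2, Cat C: 300×216/767 = 84.4850
  Store 2, Cat D: 300×123/767 = 48.1095
  Store 3, Cat A: 221×234/767 = 67.4237
  Store 3, Cat B: 221×194/767 = 55.8983
  Store 3, Cat C: 221×216/767 = 62.2373
  Store 3, Cat D: 221×123/767 = 35.4407
Contributions (O − E)²/E:
  (90 − 75.0508)²/75.0508 = 2.9777
  (71 − 62.2216)²/62.2216 = 1.2385
  (46 − 69.2777)²/69.2777 = 7.8214
  (39 − 39.4498)²/39.4498 = 0.0051
  (85 − 91.5254)²/91.5254 = 0.4652
  (82 − 75.8801)²/75.8801 = 0.4936
  (94 − 84.4850)²/84.4850 = 1.0716
  (39 − 48.1095)²/48.1095 = 1.7249
  (59 − 67.4237)²/67.4237 = 1.0524
  (41 − 55.8983)²/55.8983 = 3.9708
  (76 − 62.2373)²/62.2373 = 3.0434
  (45 − 35.4407)²/35.4407 = 2.5784
χ² = 2.9777 + 1.2385 + 7.8214 + 0.0051 + 0.4652 + 0.4936 + 1.0716 + 1.7249 + 1.0524 + 3.9708 + 3.0434 + 2.5784 = 26.44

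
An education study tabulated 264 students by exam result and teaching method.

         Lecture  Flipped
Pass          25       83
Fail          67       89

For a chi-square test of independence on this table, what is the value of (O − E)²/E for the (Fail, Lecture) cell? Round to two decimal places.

Row total (Fail) = 156; column total (Lecture) = 92; N = 264.
Expected count E = 156 × 92 / 264 = 54.364.
Contribution = (O − E)²/E = (67 − 54.364)² / 54.364 = 2.94.

2.94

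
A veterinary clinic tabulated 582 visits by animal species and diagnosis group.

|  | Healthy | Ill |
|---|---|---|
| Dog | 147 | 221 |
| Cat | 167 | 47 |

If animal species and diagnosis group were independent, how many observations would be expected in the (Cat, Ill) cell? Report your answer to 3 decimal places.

98.543

Row total (Cat) = 214; column total (Ill) = 268; grand total N = 582.
Expected count = (row total × column total) / N = 214 × 268 / 582 = 98.543.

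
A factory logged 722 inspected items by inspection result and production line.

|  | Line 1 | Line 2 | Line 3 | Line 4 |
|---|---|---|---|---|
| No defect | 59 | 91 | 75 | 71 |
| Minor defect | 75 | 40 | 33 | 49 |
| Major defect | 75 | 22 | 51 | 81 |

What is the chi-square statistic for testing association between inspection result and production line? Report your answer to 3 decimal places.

Row totals: 296, 197, 229. Column totals: 209, 153, 159, 201. Grand total N = 722.
Expected counts (row total × column total / N):
  No defect, Line 1: 296×209/722 = 85.6842
  No defect, Line 2: 296×153/722 = 62.7258
  No defect, Line 3: 296×159/722 = 65.1856
  No defect, Line 4: 296×201/722 = 82.4044
  Minor defect, Line 1: 197×209/722 = 57.0263
  Minor defect, Line 2: 197×153/722 = 41.7465
  Minor defect, Line 3: 197×159/722 = 43.3837
  Minor defect, Line 4: 197×201/722 = 54.8435
  Major defect, Line 1: 229×209/722 = 66.2895
  Major defect, Line 2: 229×153/722 = 48.5277
  Major defect, Line 3: 229×159/722 = 50.4307
  Major defect, Line 4: 229×201/722 = 63.7521
Contributions (O − E)²/E:
  (59 − 85.6842)²/85.6842 = 8.3101
  (91 − 62.7258)²/62.7258 = 12.7448
  (75 − 65.1856)²/65.1856 = 1.4777
  (71 − 82.4044)²/82.4044 = 1.5783
  (75 − 57.0263)²/57.0263 = 5.6650
  (40 − 41.7465)²/41.7465 = 0.0731
  (33 − 43.3837)²/43.3837 = 2.4853
  (49 − 54.8435)²/54.8435 = 0.6226
  (75 − 66.2895)²/66.2895 = 1.1446
  (22 − 48.5277)²/48.5277 = 14.5014
  (51 − 50.4307)²/50.4307 = 0.0064
  (81 − 63.7521)²/63.7521 = 4.6664
χ² = 8.3101 + 12.7448 + 1.4777 + 1.5783 + 5.6650 + 0.0731 + 2.4853 + 0.6226 + 1.1446 + 14.5014 + 0.0064 + 4.6664 = 53.276

53.276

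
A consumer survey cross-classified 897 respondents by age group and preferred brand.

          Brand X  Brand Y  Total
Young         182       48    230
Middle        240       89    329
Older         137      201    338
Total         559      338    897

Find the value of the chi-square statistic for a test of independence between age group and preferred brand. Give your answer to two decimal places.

Grand total N = 897.
Expected counts (row total × column total / N):
  Young, Brand X: 230×559/897 = 143.333
  Young, Brand Y: 230×338/897 = 86.667
  Middle, Brand X: 329×559/897 = 205.029
  Middle, Brand Y: 329×338/897 = 123.971
  Older, Brand X: 338×559/897 = 210.638
  Older, Brand Y: 338×338/897 = 127.362
Contributions (O − E)²/E:
  (182 − 143.333)²/143.333 = 10.4312
  (48 − 86.667)²/86.667 = 17.2515
  (240 − 205.029)²/205.029 = 5.9649
  (89 − 123.971)²/123.971 = 9.8650
  (137 − 210.638)²/210.638 = 25.7435
  (201 − 127.362)²/127.362 = 42.5759
χ² = 10.4312 + 17.2515 + 5.9649 + 9.8650 + 25.7435 + 42.5759 = 111.83

111.83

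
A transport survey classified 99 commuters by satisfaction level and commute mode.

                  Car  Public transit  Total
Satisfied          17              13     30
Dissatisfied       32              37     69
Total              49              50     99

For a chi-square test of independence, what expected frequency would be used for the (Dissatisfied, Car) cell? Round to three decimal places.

Row total (Dissatisfied) = 69; column total (Car) = 49; grand total N = 99.
Expected count = (row total × column total) / N = 69 × 49 / 99 = 34.152.

34.152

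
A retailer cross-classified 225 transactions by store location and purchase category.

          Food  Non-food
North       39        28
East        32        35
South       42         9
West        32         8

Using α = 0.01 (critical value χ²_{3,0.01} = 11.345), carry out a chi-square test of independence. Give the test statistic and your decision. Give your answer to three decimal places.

Row totals: 67, 67, 51, 40. Column totals: 145, 80. Grand total N = 225.
Expected counts (row total × column total / N):
  North, Food: 67×145/225 = 43.1778
  North, Non-food: 67×80/225 = 23.8222
  East, Food: 67×145/225 = 43.1778
  East, Non-food: 67×80/225 = 23.8222
  South, Food: 51×145/225 = 32.8667
  South, Non-food: 51×80/225 = 18.1333
  West, Food: 40×145/225 = 25.7778
  West, Non-food: 40×80/225 = 14.2222
Contributions (O − E)²/E:
  (39 − 43.1778)²/43.1778 = 0.4042
  (28 − 23.8222)²/23.8222 = 0.7327
  (32 − 43.1778)²/43.1778 = 2.8937
  (35 − 23.8222)²/23.8222 = 5.2448
  (42 − 32.8667)²/32.8667 = 2.5380
  (9 − 18.1333)²/18.1333 = 4.6002
  (32 − 25.7778)²/25.7778 = 1.5019
  (8 − 14.2222)²/14.2222 = 2.7222
χ² = 0.4042 + 0.7327 + 2.8937 + 5.2448 + 2.5380 + 4.6002 + 1.5019 + 2.7222 = 20.638
df = (4−1)(2−1) = 3. Since 20.638 > 11.345, reject the null hypothesis of independence at α = 0.01.

20.638; reject H₀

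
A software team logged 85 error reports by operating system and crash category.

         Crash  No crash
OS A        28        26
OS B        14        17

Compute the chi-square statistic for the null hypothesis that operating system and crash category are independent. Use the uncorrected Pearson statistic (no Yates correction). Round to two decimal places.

Row totals: 54, 31. Column totals: 42, 43. Grand total N = 85.
Expected counts (row total × column total / N):
  OS A, Crash: 54×42/85 = 26.682
  OS A, No crash: 54×43/85 = 27.318
  OS B, Crash: 31×42/85 = 15.318
  OS B, No crash: 31×43/85 = 15.682
Contributions (O − E)²/E:
  (28 − 26.682)²/26.682 = 0.0651
  (26 − 27.318)²/27.318 = 0.0636
  (14 − 15.318)²/15.318 = 0.1134
  (17 − 15.682)²/15.682 = 0.1108
χ² = 0.0651 + 0.0636 + 0.1134 + 0.1108 = 0.35

0.35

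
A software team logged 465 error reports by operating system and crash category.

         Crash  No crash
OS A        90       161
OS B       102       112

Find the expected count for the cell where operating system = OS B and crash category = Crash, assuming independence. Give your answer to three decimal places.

Row total (OS B) = 214; column total (Crash) = 192; grand total N = 465.
Expected count = (row total × column total) / N = 214 × 192 / 465 = 88.361.

88.361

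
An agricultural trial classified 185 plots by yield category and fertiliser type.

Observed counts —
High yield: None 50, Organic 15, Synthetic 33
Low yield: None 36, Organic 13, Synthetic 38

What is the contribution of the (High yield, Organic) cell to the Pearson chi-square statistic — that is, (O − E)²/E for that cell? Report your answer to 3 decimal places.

0.002

Row total (High yield) = 98; column total (Organic) = 28; N = 185.
Expected count E = 98 × 28 / 185 = 14.83243.
Contribution = (O − E)²/E = (15 − 14.83243)² / 14.83243 = 0.002.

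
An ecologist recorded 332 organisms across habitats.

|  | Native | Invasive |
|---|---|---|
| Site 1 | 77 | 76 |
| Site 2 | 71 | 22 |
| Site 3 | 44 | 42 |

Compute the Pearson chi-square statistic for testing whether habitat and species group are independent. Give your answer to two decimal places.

18.17

Row totals: 153, 93, 86. Column totals: 192, 140. Grand total N = 332.
Expected counts (row total × column total / N):
  Site 1, Native: 153×192/332 = 88.482
  Site 1, Invasive: 153×140/332 = 64.518
  Site 2, Native: 93×192/332 = 53.783
  Site 2, Invasive: 93×140/332 = 39.217
  Site 3, Native: 86×192/332 = 49.735
  Site 3, Invasive: 86×140/332 = 36.265
Contributions (O − E)²/E:
  (77 − 88.482)²/88.482 = 1.4900
  (76 − 64.518)²/64.518 = 2.0434
  (71 − 53.783)²/53.783 = 5.5115
  (22 − 39.217)²/39.217 = 7.5586
  (44 − 49.735)²/49.735 = 0.6613
  (42 − 36.265)²/36.265 = 0.9069
χ² = 1.4900 + 2.0434 + 5.5115 + 7.5586 + 0.6613 + 0.9069 = 18.17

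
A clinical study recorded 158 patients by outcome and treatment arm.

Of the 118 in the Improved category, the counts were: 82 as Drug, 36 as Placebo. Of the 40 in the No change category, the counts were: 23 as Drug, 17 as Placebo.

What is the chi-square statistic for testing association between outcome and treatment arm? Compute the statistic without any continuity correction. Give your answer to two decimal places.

1.93

Row totals: 118, 40. Column totals: 105, 53. Grand total N = 158.
Expected counts (row total × column total / N):
  Improved, Drug: 118×105/158 = 78.418
  Improved, Placebo: 118×53/158 = 39.582
  No change, Drug: 40×105/158 = 26.582
  No change, Placebo: 40×53/158 = 13.418
Contributions (O − E)²/E:
  (82 − 78.418)²/78.418 = 0.1636
  (36 − 39.582)²/39.582 = 0.3242
  (23 − 26.582)²/26.582 = 0.4827
  (17 − 13.418)²/13.418 = 0.9562
χ² = 0.1636 + 0.3242 + 0.4827 + 0.9562 = 1.93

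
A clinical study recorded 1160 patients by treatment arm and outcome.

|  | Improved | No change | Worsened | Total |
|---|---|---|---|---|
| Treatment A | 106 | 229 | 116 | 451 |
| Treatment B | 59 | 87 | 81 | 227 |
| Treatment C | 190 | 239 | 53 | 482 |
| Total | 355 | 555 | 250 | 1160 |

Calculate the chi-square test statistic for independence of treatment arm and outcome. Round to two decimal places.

76.25

Grand total N = 1160.
Expected counts (row total × column total / N):
  Treatment A, Improved: 451×355/1160 = 138.022
  Treatment A, No change: 451×555/1160 = 215.780
  Treatment A, Worsened: 451×250/1160 = 97.198
  Treatment B, Improved: 227×355/1160 = 69.470
  Treatment B, No change: 227×555/1160 = 108.608
  Treatment B, Worsened: 227×250/1160 = 48.922
  Treatment C, Improved: 482×355/1160 = 147.509
  Treatment C, No change: 482×555/1160 = 230.612
  Treatment C, Worsened: 482×250/1160 = 103.879
Contributions (O − E)²/E:
  (106 − 138.022)²/138.022 = 7.4293
  (229 − 215.780)²/215.780 = 0.8099
  (116 − 97.198)²/97.198 = 3.6371
  (59 − 69.470)²/69.470 = 1.5780
  (87 − 108.608)²/108.608 = 4.2990
  (81 − 48.922)²/48.922 = 21.0334
  (190 − 147.509)²/147.509 = 12.2398
  (239 − 230.612)²/230.612 = 0.3051
  (53 − 103.879)²/103.879 = 24.9201
χ² = 7.4293 + 0.8099 + 3.6371 + 1.5780 + 4.2990 + 21.0334 + 12.2398 + 0.3051 + 24.9201 = 76.25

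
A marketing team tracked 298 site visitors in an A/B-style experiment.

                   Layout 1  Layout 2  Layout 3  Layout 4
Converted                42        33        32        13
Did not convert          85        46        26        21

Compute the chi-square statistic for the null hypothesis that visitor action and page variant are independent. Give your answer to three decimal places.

8.224

Row totals: 120, 178. Column totals: 127, 79, 58, 34. Grand total N = 298.
Expected counts (row total × column total / N):
  Converted, Layout 1: 120×127/298 = 51.1409
  Converted, Layout 2: 120×79/298 = 31.8121
  Converted, Layout 3: 120×58/298 = 23.3557
  Converted, Layout 4: 120×34/298 = 13.6913
  Did not convert, Layout 1: 178×127/298 = 75.8591
  Did not convert, Layout 2: 178×79/298 = 47.1879
  Did not convert, Layout 3: 178×58/298 = 34.6443
  Did not convert, Layout 4: 178×34/298 = 20.3087
Contributions (O − E)²/E:
  (42 − 51.1409)²/51.1409 = 1.6338
  (33 − 31.8121)²/31.8121 = 0.0444
  (32 − 23.3557)²/23.3557 = 3.1994
  (13 − 13.6913)²/13.6913 = 0.0349
  (85 − 75.8591)²/75.8591 = 1.1015
  (46 − 47.1879)²/47.1879 = 0.0299
  (26 − 34.6443)²/34.6443 = 2.1569
  (21 − 20.3087)²/20.3087 = 0.0235
χ² = 1.6338 + 0.0444 + 3.1994 + 0.0349 + 1.1015 + 0.0299 + 2.1569 + 0.0235 = 8.224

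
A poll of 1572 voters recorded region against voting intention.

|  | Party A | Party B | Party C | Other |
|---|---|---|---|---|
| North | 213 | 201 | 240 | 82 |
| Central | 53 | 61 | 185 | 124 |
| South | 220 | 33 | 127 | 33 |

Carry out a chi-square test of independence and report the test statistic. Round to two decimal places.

Row totals: 736, 423, 413. Column totals: 486, 295, 552, 239. Grand total N = 1572.
Expected counts (row total × column total / N):
  North, Party A: 736×486/1572 = 227.542
  North, Party B: 736×295/1572 = 138.117
  North, Party C: 736×552/1572 = 258.443
  North, Other: 736×239/1572 = 111.898
  Central, Party A: 423×486/1572 = 130.775
  Central, Party B: 423×295/1572 = 79.380
  Central, Party C: 423×552/1572 = 148.534
  Central, Other: 423×239/1572 = 64.311
  South, Party A: 413×486/1572 = 127.683
  South, Party B: 413×295/1572 = 77.503
  South, Party C: 413×552/1572 = 145.023
  South, Other: 413×239/1572 = 62.791
Contributions (O − E)²/E:
  (213 − 227.542)²/227.542 = 0.9294
  (201 − 138.117)²/138.117 = 28.6299
  (240 − 258.443)²/258.443 = 1.3161
  (82 − 111.898)²/111.898 = 7.9884
  (53 − 130.775)²/130.775 = 46.2546
  (61 − 79.380)²/79.380 = 4.2558
  (185 − 148.534)²/148.534 = 8.9526
  (124 − 64.311)²/64.311 = 55.3992
  (220 − 127.683)²/127.683 = 66.7468
  (33 − 77.503)²/77.503 = 25.5541
  (127 − 145.023)²/145.023 = 2.2398
  (33 − 62.791)²/62.791 = 14.1342
χ² = 0.9294 + 28.6299 + 1.3161 + 7.9884 + 46.2546 + 4.2558 + 8.9526 + 55.3992 + 66.7468 + 25.5541 + 2.2398 + 14.1342 = 262.40

262.40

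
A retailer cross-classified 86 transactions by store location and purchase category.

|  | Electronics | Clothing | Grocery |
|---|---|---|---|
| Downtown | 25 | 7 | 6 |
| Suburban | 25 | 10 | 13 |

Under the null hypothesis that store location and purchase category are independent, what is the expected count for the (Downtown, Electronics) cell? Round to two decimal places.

22.09

Row total (Downtown) = 38; column total (Electronics) = 50; grand total N = 86.
Expected count = (row total × column total) / N = 38 × 50 / 86 = 22.09.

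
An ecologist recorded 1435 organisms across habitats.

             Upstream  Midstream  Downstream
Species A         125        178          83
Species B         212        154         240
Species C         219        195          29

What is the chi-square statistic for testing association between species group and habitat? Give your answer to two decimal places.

172.10

Row totals: 386, 606, 443. Column totals: 556, 527, 352. Grand total N = 1435.
Expected counts (row total × column total / N):
  Species A, Upstream: 386×556/1435 = 149.558
  Species A, Midstream: 386×527/1435 = 141.757
  Species A, Downstream: 386×352/1435 = 94.684
  Species B, Upstream: 606×556/1435 = 234.799
  Species B, Midstream: 606×527/1435 = 222.552
  Species B, Downstream: 606×352/1435 = 148.649
  Species C, Upstream: 443×556/1435 = 171.643
  Species C, Midstream: 443×527/1435 = 162.691
  Species C, Downstream: 443×352/1435 = 108.666
Contributions (O − E)²/E:
  (125 − 149.558)²/149.558 = 4.0325
  (178 − 141.757)²/141.757 = 9.2662
  (83 − 94.684)²/94.684 = 1.4418
  (212 − 234.799)²/234.799 = 2.2138
  (154 − 222.552)²/222.552 = 21.1159
  (240 − 148.649)²/148.649 = 56.1390
  (219 − 171.643)²/171.643 = 13.0660
  (195 − 162.691)²/162.691 = 6.4163
  (29 − 108.666)²/108.666 = 58.4053
χ² = 4.0325 + 9.2662 + 1.4418 + 2.2138 + 21.1159 + 56.1390 + 13.0660 + 6.4163 + 58.4053 = 172.10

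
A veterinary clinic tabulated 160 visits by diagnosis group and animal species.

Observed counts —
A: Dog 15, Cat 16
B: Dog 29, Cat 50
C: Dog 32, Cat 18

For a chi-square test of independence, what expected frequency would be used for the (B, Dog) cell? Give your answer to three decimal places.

37.525

Row total (B) = 79; column total (Dog) = 76; grand total N = 160.
Expected count = (row total × column total) / N = 79 × 76 / 160 = 37.525.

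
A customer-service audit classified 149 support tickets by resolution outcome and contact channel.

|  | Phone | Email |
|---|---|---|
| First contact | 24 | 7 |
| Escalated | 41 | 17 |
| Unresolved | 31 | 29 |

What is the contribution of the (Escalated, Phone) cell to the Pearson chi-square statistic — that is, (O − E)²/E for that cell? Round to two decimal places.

Row total (Escalated) = 58; column total (Phone) = 96; N = 149.
Expected count E = 58 × 96 / 149 = 37.369.
Contribution = (O − E)²/E = (41 − 37.369)² / 37.369 = 0.35.

0.35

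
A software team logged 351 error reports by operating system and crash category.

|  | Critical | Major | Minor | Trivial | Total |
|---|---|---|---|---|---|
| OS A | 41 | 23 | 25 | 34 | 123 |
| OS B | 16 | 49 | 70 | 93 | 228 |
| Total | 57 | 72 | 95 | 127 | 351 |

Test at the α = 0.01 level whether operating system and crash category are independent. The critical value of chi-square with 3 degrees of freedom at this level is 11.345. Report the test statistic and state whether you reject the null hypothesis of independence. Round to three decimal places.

Grand total N = 351.
Expected counts (row total × column total / N):
  OS A, Critical: 123×57/351 = 19.9744
  OS A, Major: 123×72/351 = 25.2308
  OS A, Minor: 123×95/351 = 33.2906
  OS A, Trivial: 123×127/351 = 44.5043
  OS B, Critical: 228×57/351 = 37.0256
  OS B, Major: 228×72/351 = 46.7692
  OS B, Minor: 228×95/351 = 61.7094
  OS B, Trivial: 228×127/351 = 82.4957
Contributions (O − E)²/E:
  (41 − 19.9744)²/19.9744 = 22.1321
  (23 − 25.2308)²/25.2308 = 0.1972
  (25 − 33.2906)²/33.2906 = 2.0647
  (34 − 44.5043)²/44.5043 = 2.4793
  (16 − 37.0256)²/37.0256 = 11.9397
  (49 − 46.7692)²/46.7692 = 0.1064
  (70 − 61.7094)²/61.7094 = 1.1138
  (93 − 82.4957)²/82.4957 = 1.3375
χ² = 22.1321 + 0.1972 + 2.0647 + 2.4793 + 11.9397 + 0.1064 + 1.1138 + 1.3375 = 41.371
df = (2−1)(4−1) = 3. Since 41.371 > 11.345, reject the null hypothesis of independence at α = 0.01.

41.371; reject H₀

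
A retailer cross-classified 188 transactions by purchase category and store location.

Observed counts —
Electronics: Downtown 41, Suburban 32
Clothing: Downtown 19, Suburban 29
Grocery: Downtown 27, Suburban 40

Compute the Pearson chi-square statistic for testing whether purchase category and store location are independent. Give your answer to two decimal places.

4.70

Row totals: 73, 48, 67. Column totals: 87, 101. Grand total N = 188.
Expected counts (row total × column total / N):
  Electronics, Downtown: 73×87/188 = 33.782
  Electronics, Suburban: 73×101/188 = 39.218
  Clothing, Downtown: 48×87/188 = 22.213
  Clothing, Suburban: 48×101/188 = 25.787
  Grocery, Downtown: 67×87/188 = 31.005
  Grocery, Suburban: 67×101/188 = 35.995
Contributions (O − E)²/E:
  (41 − 33.782)²/33.782 = 1.5422
  (32 − 39.218)²/39.218 = 1.3285
  (19 − 22.213)²/22.213 = 0.4647
  (29 − 25.787)²/25.787 = 0.4003
  (27 − 31.005)²/31.005 = 0.5173
  (40 − 35.995)²/35.995 = 0.4456
χ² = 1.5422 + 1.3285 + 0.4647 + 0.4003 + 0.5173 + 0.4456 = 4.70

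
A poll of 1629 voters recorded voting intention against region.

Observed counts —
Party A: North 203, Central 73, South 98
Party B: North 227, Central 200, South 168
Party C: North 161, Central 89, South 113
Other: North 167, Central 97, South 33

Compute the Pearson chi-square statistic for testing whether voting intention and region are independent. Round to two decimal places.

70.88

Row totals: 374, 595, 363, 297. Column totals: 758, 459, 412. Grand total N = 1629.
Expected counts (row total × column total / N):
  Party A, North: 374×758/1629 = 174.028
  Party A, Central: 374×459/1629 = 105.381
  Party A, South: 374×412/1629 = 94.591
  Party B, North: 595×758/1629 = 276.863
  Party B, Central: 595×459/1629 = 167.652
  Party B, South: 595×412/1629 = 150.485
  Party C, North: 363×758/1629 = 168.910
  Party C, Central: 363×459/1629 = 102.282
  Party C, South: 363×412/1629 = 91.808
  Other, North: 297×758/1629 = 138.199
  Other, Central: 297×459/1629 = 83.685
  Other, South: 297×412/1629 = 75.116
Contributions (O − E)²/E:
  (203 − 174.028)²/174.028 = 4.8232
  (73 − 105.381)²/105.381 = 9.9499
  (98 − 94.591)²/94.591 = 0.1229
  (227 − 276.863)²/276.863 = 8.9803
  (200 − 167.652)²/167.652 = 6.2415
  (168 − 150.485)²/150.485 = 2.0386
  (161 − 168.910)²/168.910 = 0.3704
  (89 − 102.282)²/102.282 = 1.7248
  (113 − 91.808)²/91.808 = 4.8917
  (167 − 138.199)²/138.199 = 6.0022
  (97 − 83.685)²/83.685 = 2.1185
  (33 − 75.116)²/75.116 = 23.6136
χ² = 4.8232 + 9.9499 + 0.1229 + 8.9803 + 6.2415 + 2.0386 + 0.3704 + 1.7248 + 4.8917 + 6.0022 + 2.1185 + 23.6136 = 70.88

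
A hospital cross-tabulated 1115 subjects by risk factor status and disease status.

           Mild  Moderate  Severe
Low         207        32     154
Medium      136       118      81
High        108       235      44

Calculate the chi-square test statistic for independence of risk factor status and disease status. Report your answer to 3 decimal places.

Row totals: 393, 335, 387. Column totals: 451, 385, 279. Grand total N = 1115.
Expected counts (row total × column total / N):
  Low, Mild: 393×451/1115 = 158.9623
  Low, Moderate: 393×385/1115 = 135.6996
  Low, Severe: 393×279/1115 = 98.3381
  Medium, Mild: 335×451/1115 = 135.5022
  Medium, Moderate: 335×385/1115 = 115.6726
  Medium, Severe: 335×279/1115 = 83.8251
  High, Mild: 387×451/1115 = 156.5354
  High, Moderate: 387×385/1115 = 133.6278
  High, Severe: 387×279/1115 = 96.8368
Contributions (O − E)²/E:
  (207 − 158.9623)²/158.9623 = 14.5168
  (32 − 135.6996)²/135.6996 = 79.2457
  (154 − 98.3381)²/98.3381 = 31.5061
  (136 − 135.5022)²/135.5022 = 0.0018
  (118 − 115.6726)²/115.6726 = 0.0468
  (81 − 83.8251)²/83.8251 = 0.0952
  (108 − 156.5354)²/156.5354 = 15.0489
  (235 − 133.6278)²/133.6278 = 76.9026
  (44 − 96.8368)²/96.8368 = 28.8292
χ² = 14.5168 + 79.2457 + 31.5061 + 0.0018 + 0.0468 + 0.0952 + 15.0489 + 76.9026 + 28.8292 = 246.193

246.193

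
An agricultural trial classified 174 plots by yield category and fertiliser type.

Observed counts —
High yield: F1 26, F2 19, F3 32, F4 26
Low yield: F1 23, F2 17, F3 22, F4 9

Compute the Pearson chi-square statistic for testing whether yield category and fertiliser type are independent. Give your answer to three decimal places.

4.677

Row totals: 103, 71. Column totals: 49, 36, 54, 35. Grand total N = 174.
Expected counts (row total × column total / N):
  High yield, F1: 103×49/174 = 29.0057
  High yield, F2: 103×36/174 = 21.3103
  High yield, F3: 103×54/174 = 31.9655
  High yield, F4: 103×35/174 = 20.7184
  Low yield, F1: 71×49/174 = 19.9943
  Low yield, F2: 71×36/174 = 14.6897
  Low yield, F3: 71×54/174 = 22.0345
  Low yield, F4: 71×35/174 = 14.2816
Contributions (O − E)²/E:
  (26 − 29.0057)²/29.0057 = 0.3115
  (19 − 21.3103)²/21.3103 = 0.2505
  (32 − 31.9655)²/31.9655 = 0.0000
  (26 − 20.7184)²/20.7184 = 1.3464
  (23 − 19.9943)²/19.9943 = 0.4518
  (17 − 14.6897)²/14.6897 = 0.3633
  (22 − 22.0345)²/22.0345 = 0.0001
  (9 − 14.2816)²/14.2816 = 1.9532
χ² = 0.3115 + 0.2505 + 0.0000 + 1.3464 + 0.4518 + 0.3633 + 0.0001 + 1.9532 = 4.677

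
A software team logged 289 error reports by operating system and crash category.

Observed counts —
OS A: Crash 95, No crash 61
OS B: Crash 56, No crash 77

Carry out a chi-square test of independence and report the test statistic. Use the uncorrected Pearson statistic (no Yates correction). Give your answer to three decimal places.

Row totals: 156, 133. Column totals: 151, 138. Grand total N = 289.
Expected counts (row total × column total / N):
  OS A, Crash: 156×151/289 = 81.5087
  OS A, No crash: 156×138/289 = 74.4913
  OS B, Crash: 133×151/289 = 69.4913
  OS B, No crash: 133×138/289 = 63.5087
Contributions (O − E)²/E:
  (95 − 81.5087)²/81.5087 = 2.2331
  (61 − 74.4913)²/74.4913 = 2.4434
  (56 − 69.4913)²/69.4913 = 2.6193
  (77 − 63.5087)²/63.5087 = 2.8660
χ² = 2.2331 + 2.4434 + 2.6193 + 2.8660 = 10.162

10.162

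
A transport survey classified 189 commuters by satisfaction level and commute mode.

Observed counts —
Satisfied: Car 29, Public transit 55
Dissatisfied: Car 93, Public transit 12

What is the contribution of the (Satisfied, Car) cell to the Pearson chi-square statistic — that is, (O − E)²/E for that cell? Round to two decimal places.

Row total (Satisfied) = 84; column total (Car) = 122; N = 189.
Expected count E = 84 × 122 / 189 = 54.222.
Contribution = (O − E)²/E = (29 − 54.222)² / 54.222 = 11.73.

11.73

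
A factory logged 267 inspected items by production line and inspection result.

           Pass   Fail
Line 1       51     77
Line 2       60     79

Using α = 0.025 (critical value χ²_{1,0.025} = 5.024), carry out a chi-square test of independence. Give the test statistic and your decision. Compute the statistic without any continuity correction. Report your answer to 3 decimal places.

0.303; fail to reject H₀

Row totals: 128, 139. Column totals: 111, 156. Grand total N = 267.
Expected counts (row total × column total / N):
  Line 1, Pass: 128×111/267 = 53.2135
  Line 1, Fail: 128×156/267 = 74.7865
  Line 2, Pass: 139×111/267 = 57.7865
  Line 2, Fail: 139×156/267 = 81.2135
Contributions (O − E)²/E:
  (51 − 53.2135)²/53.2135 = 0.0921
  (77 − 74.7865)²/74.7865 = 0.0655
  (60 − 57.7865)²/57.7865 = 0.0848
  (79 − 81.2135)²/81.2135 = 0.0603
χ² = 0.0921 + 0.0655 + 0.0848 + 0.0603 = 0.303
df = (2−1)(2−1) = 1. Since 0.303 < 5.024, fail to reject the null hypothesis of independence at α = 0.025.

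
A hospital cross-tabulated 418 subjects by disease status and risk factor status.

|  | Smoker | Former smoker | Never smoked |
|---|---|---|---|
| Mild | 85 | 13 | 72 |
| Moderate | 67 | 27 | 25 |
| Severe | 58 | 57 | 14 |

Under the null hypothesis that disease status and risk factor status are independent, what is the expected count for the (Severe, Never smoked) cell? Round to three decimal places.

Row total (Severe) = 129; column total (Never smoked) = 111; grand total N = 418.
Expected count = (row total × column total) / N = 129 × 111 / 418 = 34.256.

34.256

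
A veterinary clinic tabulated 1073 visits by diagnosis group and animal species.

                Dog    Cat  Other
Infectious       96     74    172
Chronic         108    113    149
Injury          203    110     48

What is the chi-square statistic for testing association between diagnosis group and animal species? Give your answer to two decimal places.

Row totals: 342, 370, 361. Column totals: 407, 297, 369. Grand total N = 1073.
Expected counts (row total × column total / N):
  Infectious, Dog: 342×407/1073 = 129.7241
  Infectious, Cat: 342×297/1073 = 94.6636
  Infectious, Other: 342×369/1073 = 117.6123
  Chronic, Dog: 370×407/1073 = 140.3448
  Chronic, Cat: 370×297/1073 = 102.4138
  Chronic, Other: 370×369/1073 = 127.2414
  Injury, Dog: 361×407/1073 = 136.9310
  Injury, Cat: 361×297/1073 = 99.9226
  Injury, Other: 361×369/1073 = 124.1463
Contributions (O − E)²/E:
  (96 − 129.7241)²/129.7241 = 8.7672
  (74 − 94.6636)²/94.6636 = 4.5105
  (172 − 117.6123)²/117.6123 = 25.1506
  (108 − 140.3448)²/140.3448 = 7.4544
  (113 − 102.4138)²/102.4138 = 1.0943
  (149 − 127.2414)²/127.2414 = 3.7208
  (203 − 136.9310)²/136.9310 = 31.8782
  (110 − 99.9226)²/99.9226 = 1.0163
  (48 − 124.1463)²/124.1463 = 46.7050
χ² = 8.7672 + 4.5105 + 25.1506 + 7.4544 + 1.0943 + 3.7208 + 31.8782 + 1.0163 + 46.7050 = 130.30

130.30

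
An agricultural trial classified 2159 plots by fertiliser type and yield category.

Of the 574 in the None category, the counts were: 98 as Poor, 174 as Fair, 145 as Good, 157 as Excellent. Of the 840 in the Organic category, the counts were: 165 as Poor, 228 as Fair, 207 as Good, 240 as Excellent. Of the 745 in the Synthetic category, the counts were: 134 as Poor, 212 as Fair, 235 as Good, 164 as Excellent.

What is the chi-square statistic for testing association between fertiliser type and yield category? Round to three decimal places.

Row totals: 574, 840, 745. Column totals: 397, 614, 587, 561. Grand total N = 2159.
Expected counts (row total × column total / N):
  None, Poor: 574×397/2159 = 105.5479
  None, Fair: 574×614/2159 = 163.2404
  None, Good: 574×587/2159 = 156.0621
  None, Excellent: 574×561/2159 = 149.1496
  Organic, Poor: 840×397/2159 = 154.4604
  Organic, Fair: 840×614/2159 = 238.8884
  Organic, Good: 840×587/2159 = 228.3835
  Organic, Excellent: 840×561/2159 = 218.2677
  Synthetic, Poor: 745×397/2159 = 136.9917
  Synthetic, Fair: 745×614/2159 = 211.8712
  Synthetic, Good: 745×587/2159 = 202.5544
  Synthetic, Excellent: 745×561/2159 = 193.5827
Contributions (O − E)²/E:
  (98 − 105.5479)²/105.5479 = 0.5398
  (174 − 163.2404)²/163.2404 = 0.7092
  (145 − 156.0621)²/156.0621 = 0.7841
  (157 − 149.1496)²/149.1496 = 0.4132
  (165 − 154.4604)²/154.4604 = 0.7192
  (228 − 238.8884)²/238.8884 = 0.4963
  (207 − 228.3835)²/228.3835 = 2.0021
  (240 − 218.2677)²/218.2677 = 2.1638
  (134 − 136.9917)²/136.9917 = 0.0653
  (212 − 211.8712)²/211.8712 = 0.0001
  (235 − 202.5544)²/202.5544 = 5.1972
  (164 − 193.5827)²/193.5827 = 4.5207
χ² = 0.5398 + 0.7092 + 0.7841 + 0.4132 + 0.7192 + 0.4963 + 2.0021 + 2.1638 + 0.0653 + 0.0001 + 5.1972 + 4.5207 = 17.611

17.611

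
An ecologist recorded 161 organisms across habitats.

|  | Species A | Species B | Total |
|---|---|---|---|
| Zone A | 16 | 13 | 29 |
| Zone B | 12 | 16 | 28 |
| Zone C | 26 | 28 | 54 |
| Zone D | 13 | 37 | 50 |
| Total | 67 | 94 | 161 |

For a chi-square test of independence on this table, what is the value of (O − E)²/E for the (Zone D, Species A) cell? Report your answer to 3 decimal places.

2.930

Row total (Zone D) = 50; column total (Species A) = 67; N = 161.
Expected count E = 50 × 67 / 161 = 20.8075.
Contribution = (O − E)²/E = (13 − 20.8075)² / 20.8075 = 2.930.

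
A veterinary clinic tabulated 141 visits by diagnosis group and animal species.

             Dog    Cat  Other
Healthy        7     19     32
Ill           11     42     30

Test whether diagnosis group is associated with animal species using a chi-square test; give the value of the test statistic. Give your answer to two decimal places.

Row totals: 58, 83. Column totals: 18, 61, 62. Grand total N = 141.
Expected counts (row total × column total / N):
  Healthy, Dog: 58×18/141 = 7.404
  Healthy, Cat: 58×61/141 = 25.092
  Healthy, Other: 58×62/141 = 25.504
  Ill, Dog: 83×18/141 = 10.596
  Ill, Cat: 83×61/141 = 35.908
  Ill, Other: 83×62/141 = 36.496
Contributions (O − E)²/E:
  (7 − 7.404)²/7.404 = 0.0220
  (19 − 25.092)²/25.092 = 1.4791
  (32 − 25.504)²/25.504 = 1.6546
  (11 − 10.596)²/10.596 = 0.0154
  (42 − 35.908)²/35.908 = 1.0335
  (30 − 36.496)²/36.496 = 1.1562
χ² = 0.0220 + 1.4791 + 1.6546 + 0.0154 + 1.0335 + 1.1562 = 5.36

5.36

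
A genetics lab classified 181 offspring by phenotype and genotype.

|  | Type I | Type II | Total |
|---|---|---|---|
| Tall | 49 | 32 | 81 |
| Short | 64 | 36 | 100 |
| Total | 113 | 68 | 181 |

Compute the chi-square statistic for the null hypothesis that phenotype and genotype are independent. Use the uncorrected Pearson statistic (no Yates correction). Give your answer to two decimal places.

0.23

Grand total N = 181.
Expected counts (row total × column total / N):
  Tall, Type I: 81×113/181 = 50.569
  Tall, Type II: 81×68/181 = 30.431
  Short, Type I: 100×113/181 = 62.431
  Short, Type II: 100×68/181 = 37.569
Contributions (O − E)²/E:
  (49 − 50.569)²/50.569 = 0.0487
  (32 − 30.431)²/30.431 = 0.0809
  (64 − 62.431)²/62.431 = 0.0394
  (36 − 37.569)²/37.569 = 0.0655
χ² = 0.0487 + 0.0809 + 0.0394 + 0.0655 = 0.23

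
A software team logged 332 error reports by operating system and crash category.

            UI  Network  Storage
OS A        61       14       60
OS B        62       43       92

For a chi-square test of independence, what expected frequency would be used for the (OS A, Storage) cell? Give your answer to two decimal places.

61.81

Row total (OS A) = 135; column total (Storage) = 152; grand total N = 332.
Expected count = (row total × column total) / N = 135 × 152 / 332 = 61.81.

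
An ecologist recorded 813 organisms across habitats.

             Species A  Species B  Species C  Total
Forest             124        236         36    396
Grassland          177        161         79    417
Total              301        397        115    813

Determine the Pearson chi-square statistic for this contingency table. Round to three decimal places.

Grand total N = 813.
Expected counts (row total × column total / N):
  Forest, Species A: 396×301/813 = 146.6125
  Forest, Species B: 396×397/813 = 193.3727
  Forest, Species C: 396×115/813 = 56.0148
  Grassland, Species A: 417×301/813 = 154.3875
  Grassland, Species B: 417×397/813 = 203.6273
  Grassland, Species C: 417×115/813 = 58.9852
Contributions (O − E)²/E:
  (124 − 146.6125)²/146.6125 = 3.4876
  (236 − 193.3727)²/193.3727 = 9.3968
  (36 − 56.0148)²/56.0148 = 7.1515
  (177 − 154.3875)²/154.3875 = 3.3120
  (161 − 203.6273)²/203.6273 = 8.9236
  (79 − 58.9852)²/58.9852 = 6.7914
χ² = 3.4876 + 9.3968 + 7.1515 + 3.3120 + 8.9236 + 6.7914 = 39.063

39.063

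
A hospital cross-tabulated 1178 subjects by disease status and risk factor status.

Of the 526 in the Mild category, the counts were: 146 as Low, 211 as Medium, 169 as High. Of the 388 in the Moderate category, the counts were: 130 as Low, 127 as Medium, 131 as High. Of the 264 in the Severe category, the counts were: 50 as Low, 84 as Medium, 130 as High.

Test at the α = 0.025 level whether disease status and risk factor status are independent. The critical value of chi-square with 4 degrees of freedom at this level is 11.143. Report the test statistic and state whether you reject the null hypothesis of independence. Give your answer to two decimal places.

Row totals: 526, 388, 264. Column totals: 326, 422, 430. Grand total N = 1178.
Expected counts (row total × column total / N):
  Mild, Low: 526×326/1178 = 145.565
  Mild, Medium: 526×422/1178 = 188.431
  Mild, High: 526×430/1178 = 192.003
  Moderate, Low: 388×326/1178 = 107.375
  Moderate, Medium: 388×422/1178 = 138.995
  Moderate, High: 388×430/1178 = 141.630
  Severe, Low: 264×326/1178 = 73.059
  Severe, Medium: 264×422/1178 = 94.574
  Severe, High: 264×430/1178 = 96.367
Contributions (O − E)²/E:
  (146 − 145.565)²/145.565 = 0.0013
  (211 − 188.431)²/188.431 = 2.7032
  (169 − 192.003)²/192.003 = 2.7559
  (130 − 107.375)²/107.375 = 4.7673
  (127 − 138.995)²/138.995 = 1.0351
  (131 − 141.630)²/141.630 = 0.7978
  (50 − 73.059)²/73.059 = 7.2779
  (84 − 94.574)²/94.574 = 1.1822
  (130 − 96.367)²/96.367 = 11.7382
χ² = 0.0013 + 2.7032 + 2.7559 + 4.7673 + 1.0351 + 0.7978 + 7.2779 + 1.1822 + 11.7382 = 32.26
df = (3−1)(3−1) = 4. Since 32.26 > 11.143, reject the null hypothesis of independence at α = 0.025.

32.26; reject H₀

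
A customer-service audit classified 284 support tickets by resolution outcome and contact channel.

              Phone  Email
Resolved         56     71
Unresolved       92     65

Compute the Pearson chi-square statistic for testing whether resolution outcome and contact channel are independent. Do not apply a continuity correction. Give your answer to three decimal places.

Row totals: 127, 157. Column totals: 148, 136. Grand total N = 284.
Expected counts (row total × column total / N):
  Resolved, Phone: 127×148/284 = 66.1831
  Resolved, Email: 127×136/284 = 60.8169
  Unresolved, Phone: 157×148/284 = 81.8169
  Unresolved, Email: 157×136/284 = 75.1831
Contributions (O − E)²/E:
  (56 − 66.1831)²/66.1831 = 1.5668
  (71 − 60.8169)²/60.8169 = 1.7050
  (92 − 81.8169)²/81.8169 = 1.2674
  (65 − 75.1831)²/75.1831 = 1.3792
χ² = 1.5668 + 1.7050 + 1.2674 + 1.3792 = 5.918

5.918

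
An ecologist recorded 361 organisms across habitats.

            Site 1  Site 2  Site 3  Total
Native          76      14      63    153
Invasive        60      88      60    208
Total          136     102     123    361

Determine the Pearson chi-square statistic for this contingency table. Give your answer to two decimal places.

48.39

Grand total N = 361.
Expected counts (row total × column total / N):
  Native, Site 1: 153×136/361 = 57.640
  Native, Site 2: 153×102/361 = 43.230
  Native, Site 3: 153×123/361 = 52.130
  Invasive, Site 1: 208×136/361 = 78.360
  Invasive, Site 2: 208×102/361 = 58.770
  Invasive, Site 3: 208×123/361 = 70.870
Contributions (O − E)²/E:
  (76 − 57.640)²/57.640 = 5.8482
  (14 − 43.230)²/43.230 = 19.7639
  (63 − 52.130)²/52.130 = 2.2666
  (60 − 78.360)²/78.360 = 4.3018
  (88 − 58.770)²/58.770 = 14.5379
  (60 − 70.870)²/70.870 = 1.6672
χ² = 5.8482 + 19.7639 + 2.2666 + 4.3018 + 14.5379 + 1.6672 = 48.39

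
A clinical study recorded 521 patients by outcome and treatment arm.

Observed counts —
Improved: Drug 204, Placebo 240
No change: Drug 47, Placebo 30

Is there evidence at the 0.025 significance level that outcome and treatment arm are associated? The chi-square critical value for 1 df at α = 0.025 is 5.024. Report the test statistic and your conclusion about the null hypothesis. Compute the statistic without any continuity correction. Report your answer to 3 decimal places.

Row totals: 444, 77. Column totals: 251, 270. Grand total N = 521.
Expected counts (row total × column total / N):
  Improved, Drug: 444×251/521 = 213.9040
  Improved, Placebo: 444×270/521 = 230.0960
  No change, Drug: 77×251/521 = 37.0960
  No change, Placebo: 77×270/521 = 39.9040
Contributions (O − E)²/E:
  (204 − 213.9040)²/213.9040 = 0.4586
  (240 − 230.0960)²/230.0960 = 0.4263
  (47 − 37.0960)²/37.0960 = 2.6442
  (30 − 39.9040)²/39.9040 = 2.4581
χ² = 0.4586 + 0.4263 + 2.6442 + 2.4581 = 5.987
df = (2−1)(2−1) = 1. Since 5.987 > 5.024, reject the null hypothesis of independence at α = 0.025.

5.987; reject H₀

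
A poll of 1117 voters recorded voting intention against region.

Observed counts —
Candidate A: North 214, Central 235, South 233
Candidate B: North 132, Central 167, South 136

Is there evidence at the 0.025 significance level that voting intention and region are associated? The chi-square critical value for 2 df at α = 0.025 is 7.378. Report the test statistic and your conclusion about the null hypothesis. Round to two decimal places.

Row totals: 682, 435. Column totals: 346, 402, 369. Grand total N = 1117.
Expected counts (row total × column total / N):
  Candidate A, North: 682×346/1117 = 211.255
  Candidate A, Central: 682×402/1117 = 245.447
  Candidate A, South: 682×369/1117 = 225.298
  Candidate B, North: 435×346/1117 = 134.745
  Candidate B, Central: 435×402/1117 = 156.553
  Candidate B, South: 435×369/1117 = 143.702
Contributions (O − E)²/E:
  (214 − 211.255)²/211.255 = 0.0357
  (235 − 245.447)²/245.447 = 0.4447
  (233 − 225.298)²/225.298 = 0.2633
  (132 − 134.745)²/134.745 = 0.0559
  (167 − 156.553)²/156.553 = 0.6971
  (136 − 143.702)²/143.702 = 0.4128
χ² = 0.0357 + 0.4447 + 0.2633 + 0.0559 + 0.6971 + 0.4128 = 1.91
df = (2−1)(3−1) = 2. Since 1.91 < 7.378, fail to reject the null hypothesis of independence at α = 0.025.

1.91; fail to reject H₀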